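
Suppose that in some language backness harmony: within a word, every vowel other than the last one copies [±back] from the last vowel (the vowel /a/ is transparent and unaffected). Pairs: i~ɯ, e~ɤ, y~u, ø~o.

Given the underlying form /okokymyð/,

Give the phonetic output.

[økøkymyð]

/o/ harmonizes with /y/ ([-back]) → [ø]
/o/ harmonizes with /y/ ([-back]) → [ø]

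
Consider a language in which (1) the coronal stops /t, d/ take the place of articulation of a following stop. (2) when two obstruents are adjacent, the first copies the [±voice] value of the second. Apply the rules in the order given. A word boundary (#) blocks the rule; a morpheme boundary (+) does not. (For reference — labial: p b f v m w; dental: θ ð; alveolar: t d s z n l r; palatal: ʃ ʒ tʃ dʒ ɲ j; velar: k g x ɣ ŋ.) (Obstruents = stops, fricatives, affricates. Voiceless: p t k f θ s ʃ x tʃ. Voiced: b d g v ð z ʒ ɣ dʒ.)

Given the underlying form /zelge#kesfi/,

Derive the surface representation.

Rule 1: no segment meets the rule's conditions; no change.
After rule 1: zelge#kesfi
Rule 2: no segment meets the rule's conditions; no change.

[zelge#kesfi]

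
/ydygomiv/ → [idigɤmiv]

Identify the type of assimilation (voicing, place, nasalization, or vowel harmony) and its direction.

/y/→[i] /y/→[i] /o/→[ɤ].
Vowels agree with the last vowel, so the harmony is regressive.

vowel harmony, regressive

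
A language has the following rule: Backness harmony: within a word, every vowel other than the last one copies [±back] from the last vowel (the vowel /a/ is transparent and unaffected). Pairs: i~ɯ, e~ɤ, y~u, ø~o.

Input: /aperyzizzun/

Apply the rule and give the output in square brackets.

/e/ harmonizes with /u/ ([+back]) → [ɤ]
/y/ harmonizes with /u/ ([+back]) → [u]
/i/ harmonizes with /u/ ([+back]) → [ɯ]

[apɤruzɯzzun]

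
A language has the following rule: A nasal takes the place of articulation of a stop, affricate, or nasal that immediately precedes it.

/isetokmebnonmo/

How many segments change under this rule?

3

/m/ after /k/ (velar) → [ŋ]
/n/ after /b/ (labial) → [m]
/m/ after /n/ (alveolar) → [n]
3 segments change.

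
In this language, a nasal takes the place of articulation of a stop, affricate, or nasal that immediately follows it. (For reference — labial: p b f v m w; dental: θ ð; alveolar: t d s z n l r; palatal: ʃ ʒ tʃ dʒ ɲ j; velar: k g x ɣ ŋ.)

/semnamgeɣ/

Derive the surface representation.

[sennaŋgeɣ]

/m/ before /n/ (alveolar) → [n]
/m/ before /g/ (velar) → [ŋ]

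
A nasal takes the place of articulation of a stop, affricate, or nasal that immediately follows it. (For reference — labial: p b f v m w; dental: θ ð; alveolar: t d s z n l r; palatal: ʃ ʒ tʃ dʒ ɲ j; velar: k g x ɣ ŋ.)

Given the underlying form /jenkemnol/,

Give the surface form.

[jeŋkennol]

/n/ before /k/ (velar) → [ŋ]
/m/ before /n/ (alveolar) → [n]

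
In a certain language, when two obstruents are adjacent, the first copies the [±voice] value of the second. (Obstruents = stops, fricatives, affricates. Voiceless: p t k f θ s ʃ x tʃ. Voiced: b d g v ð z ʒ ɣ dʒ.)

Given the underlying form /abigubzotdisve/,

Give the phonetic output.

[abigubzoddizve]

/t/ before /d/ (voiced) → [d]
/s/ before /v/ (voiced) → [z]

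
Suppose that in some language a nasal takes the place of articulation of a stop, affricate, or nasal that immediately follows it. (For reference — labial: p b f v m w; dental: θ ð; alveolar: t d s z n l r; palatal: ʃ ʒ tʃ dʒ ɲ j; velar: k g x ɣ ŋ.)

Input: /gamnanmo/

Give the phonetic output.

/m/ before /n/ (alveolar) → [n]
/n/ before /m/ (labial) → [m]

[gannammo]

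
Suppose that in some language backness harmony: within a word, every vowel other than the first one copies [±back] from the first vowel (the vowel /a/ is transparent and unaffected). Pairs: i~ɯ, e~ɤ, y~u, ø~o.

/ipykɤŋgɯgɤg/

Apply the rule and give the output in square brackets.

[ipykeŋgigeg]

/ɤ/ harmonizes with /i/ ([-back]) → [e]
/ɯ/ harmonizes with /i/ ([-back]) → [i]
/ɤ/ harmonizes with /i/ ([-back]) → [e]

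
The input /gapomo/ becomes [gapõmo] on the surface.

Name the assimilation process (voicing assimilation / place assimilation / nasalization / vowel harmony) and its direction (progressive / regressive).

nasalization, regressive

/o/→[õ].
Each target copies a feature from the following segment, so the direction is regressive.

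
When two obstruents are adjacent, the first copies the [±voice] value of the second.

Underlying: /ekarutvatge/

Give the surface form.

/t/ before /v/ (voiced) → [d]
/t/ before /g/ (voiced) → [d]

[ekarudvadge]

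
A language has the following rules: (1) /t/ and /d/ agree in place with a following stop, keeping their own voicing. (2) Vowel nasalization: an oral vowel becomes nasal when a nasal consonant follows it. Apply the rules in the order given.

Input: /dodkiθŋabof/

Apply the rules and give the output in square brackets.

[dogkiθŋabof]

Rule 1: /d/ before /k/ (velar) → [g]
After rule 1: dogkiθŋabof
Rule 2: no segment meets the rule's conditions; no change.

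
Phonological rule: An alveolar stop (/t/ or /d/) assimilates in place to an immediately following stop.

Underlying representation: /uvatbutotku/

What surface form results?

/t/ before /b/ (labial) → [p]
/t/ before /k/ (velar) → [k]

[uvapbutokku]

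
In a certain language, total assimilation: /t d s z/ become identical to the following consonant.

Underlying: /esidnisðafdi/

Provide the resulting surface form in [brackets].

/d/ before /n/ → [n] (total assimilation)
/s/ before /ð/ → [ð] (total assimilation)

[esinniððafdi]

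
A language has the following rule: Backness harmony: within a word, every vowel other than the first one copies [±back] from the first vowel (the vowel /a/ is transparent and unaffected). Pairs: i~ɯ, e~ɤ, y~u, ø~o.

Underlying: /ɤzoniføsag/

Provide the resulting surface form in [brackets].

[ɤzonɯfosag]

/i/ harmonizes with /ɤ/ ([+back]) → [ɯ]
/ø/ harmonizes with /ɤ/ ([+back]) → [o]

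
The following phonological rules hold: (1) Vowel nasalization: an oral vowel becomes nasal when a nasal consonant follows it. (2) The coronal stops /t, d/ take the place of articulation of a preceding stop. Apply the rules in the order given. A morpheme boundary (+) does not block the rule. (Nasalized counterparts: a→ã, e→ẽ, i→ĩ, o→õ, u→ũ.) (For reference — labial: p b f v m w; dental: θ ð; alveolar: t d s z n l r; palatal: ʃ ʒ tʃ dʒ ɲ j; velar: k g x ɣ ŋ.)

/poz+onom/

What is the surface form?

Rule 1: /o/ before nasal /n/ → [õ]
Rule 1: /o/ before nasal /m/ → [õ]
After rule 1: poz+õnõm
Rule 2: no segment meets the rule's conditions; no change.

[poz+õnõm]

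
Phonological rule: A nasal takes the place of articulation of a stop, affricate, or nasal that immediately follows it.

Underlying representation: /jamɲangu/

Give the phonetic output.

[jaɲɲaŋgu]

/m/ before /ɲ/ (palatal) → [ɲ]
/n/ before /g/ (velar) → [ŋ]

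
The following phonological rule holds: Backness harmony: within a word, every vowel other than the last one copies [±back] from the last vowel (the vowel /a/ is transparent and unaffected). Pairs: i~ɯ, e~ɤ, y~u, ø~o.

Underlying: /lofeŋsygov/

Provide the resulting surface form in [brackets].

[lofɤŋsugov]

/e/ harmonizes with /o/ ([+back]) → [ɤ]
/y/ harmonizes with /o/ ([+back]) → [u]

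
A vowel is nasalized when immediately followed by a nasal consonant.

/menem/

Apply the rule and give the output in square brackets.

/e/ before nasal /n/ → [ẽ]
/e/ before nasal /m/ → [ẽ]

[mẽnẽm]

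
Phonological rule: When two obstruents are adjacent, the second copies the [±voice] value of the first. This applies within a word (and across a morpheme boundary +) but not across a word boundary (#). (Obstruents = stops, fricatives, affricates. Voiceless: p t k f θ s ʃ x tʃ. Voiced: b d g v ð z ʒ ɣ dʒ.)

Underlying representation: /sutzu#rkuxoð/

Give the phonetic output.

[sutsu#rkuxoð]

/z/ after /t/ (voiceless) → [s]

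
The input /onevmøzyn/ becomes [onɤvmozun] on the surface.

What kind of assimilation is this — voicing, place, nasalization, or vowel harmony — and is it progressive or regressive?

/e/→[ɤ] /ø/→[o] /y/→[u].
Vowels agree with the first vowel, so the harmony is progressive.

vowel harmony, progressive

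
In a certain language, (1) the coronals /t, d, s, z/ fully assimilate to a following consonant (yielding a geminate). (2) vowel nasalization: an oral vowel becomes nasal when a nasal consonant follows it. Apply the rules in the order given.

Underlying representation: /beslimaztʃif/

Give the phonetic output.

[bellĩmatʃtʃif]

Rule 1: /s/ before /l/ → [l] (total assimilation)
Rule 1: /z/ before /tʃ/ → [tʃ] (total assimilation)
After rule 1: bellimatʃtʃif
Rule 2: /i/ before nasal /m/ → [ĩ]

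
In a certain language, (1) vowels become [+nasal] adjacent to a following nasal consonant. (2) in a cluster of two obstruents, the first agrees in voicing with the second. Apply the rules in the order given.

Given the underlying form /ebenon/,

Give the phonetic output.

[ebẽnõn]

Rule 1: /e/ before nasal /n/ → [ẽ]
Rule 1: /o/ before nasal /n/ → [õ]
After rule 1: ebẽnõn
Rule 2: no segment meets the rule's conditions; no change.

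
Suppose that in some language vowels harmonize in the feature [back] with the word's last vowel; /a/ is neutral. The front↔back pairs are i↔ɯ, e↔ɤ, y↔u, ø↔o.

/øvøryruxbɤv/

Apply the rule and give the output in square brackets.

/ø/ harmonizes with /ɤ/ ([+back]) → [o]
/ø/ harmonizes with /ɤ/ ([+back]) → [o]
/y/ harmonizes with /ɤ/ ([+back]) → [u]

[ovoruruxbɤv]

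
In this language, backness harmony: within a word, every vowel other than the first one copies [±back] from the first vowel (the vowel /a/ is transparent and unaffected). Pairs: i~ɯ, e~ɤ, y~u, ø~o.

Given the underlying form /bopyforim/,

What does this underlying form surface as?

/y/ harmonizes with /o/ ([+back]) → [u]
/i/ harmonizes with /o/ ([+back]) → [ɯ]

[bopuforɯm]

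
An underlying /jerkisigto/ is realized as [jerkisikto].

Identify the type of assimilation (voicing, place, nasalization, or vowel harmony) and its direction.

/g/→[k].
Each target copies a feature from the following segment, so the direction is regressive.

voicing assimilation, regressive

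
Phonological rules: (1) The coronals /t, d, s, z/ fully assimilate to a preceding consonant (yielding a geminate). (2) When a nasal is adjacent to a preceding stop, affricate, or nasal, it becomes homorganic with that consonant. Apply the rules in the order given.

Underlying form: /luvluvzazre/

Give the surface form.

Rule 1: /z/ after /v/ → [v] (total assimilation)
After rule 1: luvluvvazre
Rule 2: no segment meets the rule's conditions; no change.

[luvluvvazre]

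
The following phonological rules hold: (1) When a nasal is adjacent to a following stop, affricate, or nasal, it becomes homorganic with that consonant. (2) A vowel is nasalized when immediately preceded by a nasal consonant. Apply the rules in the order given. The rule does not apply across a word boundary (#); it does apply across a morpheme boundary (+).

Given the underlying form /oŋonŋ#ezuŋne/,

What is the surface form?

Rule 1: /n/ before /ŋ/ (velar) → [ŋ]
Rule 1: /ŋ/ before /n/ (alveolar) → [n]
After rule 1: oŋoŋŋ#ezunne
Rule 2: /o/ after nasal /ŋ/ → [õ]
Rule 2: /e/ after nasal /n/ → [ẽ]

[oŋõŋŋ#ezunnẽ]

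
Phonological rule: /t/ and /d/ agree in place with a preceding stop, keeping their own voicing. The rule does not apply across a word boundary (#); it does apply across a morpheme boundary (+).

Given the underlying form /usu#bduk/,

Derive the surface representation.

[usu#bbuk]

/d/ after /b/ (labial) → [b]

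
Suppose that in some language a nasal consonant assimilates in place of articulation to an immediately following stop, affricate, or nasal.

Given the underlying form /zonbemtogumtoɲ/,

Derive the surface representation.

/n/ before /b/ (labial) → [m]
/m/ before /t/ (alveolar) → [n]
/m/ before /t/ (alveolar) → [n]

[zombentoguntoɲ]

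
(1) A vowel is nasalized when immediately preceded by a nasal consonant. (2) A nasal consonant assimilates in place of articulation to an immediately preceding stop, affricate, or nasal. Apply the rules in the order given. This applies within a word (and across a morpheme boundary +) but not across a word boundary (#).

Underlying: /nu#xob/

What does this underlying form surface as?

Rule 1: /u/ after nasal /n/ → [ũ]
After rule 1: nũ#xob
Rule 2: no segment meets the rule's conditions; no change.

[nũ#xob]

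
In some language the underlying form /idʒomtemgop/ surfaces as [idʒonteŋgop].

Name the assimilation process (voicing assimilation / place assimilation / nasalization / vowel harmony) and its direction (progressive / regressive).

place assimilation, regressive

/m/→[n] /m/→[ŋ].
Each target copies a feature from the following segment, so the direction is regressive.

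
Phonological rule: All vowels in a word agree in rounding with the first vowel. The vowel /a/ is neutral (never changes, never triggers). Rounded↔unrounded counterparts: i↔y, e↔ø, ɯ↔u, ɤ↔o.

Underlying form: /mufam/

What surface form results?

no segment meets the rule's conditions; no change.

[mufam]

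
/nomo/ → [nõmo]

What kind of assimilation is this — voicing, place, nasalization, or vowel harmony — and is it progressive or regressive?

/o/→[õ].
Each target copies a feature from the following segment, so the direction is regressive.

nasalization, regressive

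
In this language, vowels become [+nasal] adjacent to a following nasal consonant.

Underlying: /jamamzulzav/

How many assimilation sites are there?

/a/ before nasal /m/ → [ã]
/a/ before nasal /m/ → [ã]
2 segments change.

2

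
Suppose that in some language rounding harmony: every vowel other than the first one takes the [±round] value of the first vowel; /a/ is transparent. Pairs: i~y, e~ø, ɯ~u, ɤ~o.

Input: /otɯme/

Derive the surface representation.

[otumø]

/ɯ/ harmonizes with /o/ ([+round]) → [u]
/e/ harmonizes with /o/ ([+round]) → [ø]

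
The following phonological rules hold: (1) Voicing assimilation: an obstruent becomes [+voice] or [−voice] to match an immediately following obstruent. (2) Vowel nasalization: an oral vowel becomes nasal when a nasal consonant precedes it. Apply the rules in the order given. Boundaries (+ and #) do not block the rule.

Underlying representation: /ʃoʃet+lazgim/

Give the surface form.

[ʃoʃet+lazgim]

Rule 1: no segment meets the rule's conditions; no change.
After rule 1: ʃoʃet+lazgim
Rule 2: no segment meets the rule's conditions; no change.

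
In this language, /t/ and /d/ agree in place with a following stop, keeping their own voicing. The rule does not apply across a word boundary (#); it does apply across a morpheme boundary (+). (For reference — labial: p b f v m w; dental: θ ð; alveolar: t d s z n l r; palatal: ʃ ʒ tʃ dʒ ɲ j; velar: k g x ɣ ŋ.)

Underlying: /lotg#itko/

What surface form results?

[lokg#ikko]

/t/ before /g/ (velar) → [k]
/t/ before /k/ (velar) → [k]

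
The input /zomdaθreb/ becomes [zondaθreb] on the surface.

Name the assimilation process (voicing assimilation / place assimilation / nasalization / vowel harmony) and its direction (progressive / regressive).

/m/→[n].
Each target copies a feature from the following segment, so the direction is regressive.

place assimilation, regressive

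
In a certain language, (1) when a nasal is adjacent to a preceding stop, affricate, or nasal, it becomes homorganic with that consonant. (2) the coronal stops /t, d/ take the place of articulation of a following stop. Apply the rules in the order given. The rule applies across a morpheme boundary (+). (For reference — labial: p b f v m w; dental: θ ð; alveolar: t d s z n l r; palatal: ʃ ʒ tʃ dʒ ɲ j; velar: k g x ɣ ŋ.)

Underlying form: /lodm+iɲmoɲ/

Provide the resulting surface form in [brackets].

Rule 1: /m/ after /d/ (alveolar) → [n]
Rule 1: /m/ after /ɲ/ (palatal) → [ɲ]
After rule 1: lodn+iɲɲoɲ
Rule 2: no segment meets the rule's conditions; no change.

[lodn+iɲɲoɲ]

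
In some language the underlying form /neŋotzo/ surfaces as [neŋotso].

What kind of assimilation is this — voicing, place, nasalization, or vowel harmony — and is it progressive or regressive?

voicing assimilation, progressive

/z/→[s].
Each target copies a feature from the preceding segment, so the direction is progressive.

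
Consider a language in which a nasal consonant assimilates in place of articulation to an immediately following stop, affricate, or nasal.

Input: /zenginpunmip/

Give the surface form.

[zeŋgimpummip]

/n/ before /g/ (velar) → [ŋ]
/n/ before /p/ (labial) → [m]
/n/ before /m/ (labial) → [m]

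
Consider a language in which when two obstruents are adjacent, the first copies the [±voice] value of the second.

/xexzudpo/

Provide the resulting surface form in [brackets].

/x/ before /z/ (voiced) → [ɣ]
/d/ before /p/ (voiceless) → [t]

[xeɣzutpo]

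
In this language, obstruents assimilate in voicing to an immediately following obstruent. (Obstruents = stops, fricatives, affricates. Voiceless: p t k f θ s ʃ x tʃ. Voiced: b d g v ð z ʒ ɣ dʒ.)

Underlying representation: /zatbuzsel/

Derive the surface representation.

/t/ before /b/ (voiced) → [d]
/z/ before /s/ (voiceless) → [s]

[zadbussel]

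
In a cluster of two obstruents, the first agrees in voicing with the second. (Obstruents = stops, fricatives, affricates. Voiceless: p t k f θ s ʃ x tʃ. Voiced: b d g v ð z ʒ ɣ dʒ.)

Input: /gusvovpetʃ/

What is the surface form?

[guzvofpetʃ]

/s/ before /v/ (voiced) → [z]
/v/ before /p/ (voiceless) → [f]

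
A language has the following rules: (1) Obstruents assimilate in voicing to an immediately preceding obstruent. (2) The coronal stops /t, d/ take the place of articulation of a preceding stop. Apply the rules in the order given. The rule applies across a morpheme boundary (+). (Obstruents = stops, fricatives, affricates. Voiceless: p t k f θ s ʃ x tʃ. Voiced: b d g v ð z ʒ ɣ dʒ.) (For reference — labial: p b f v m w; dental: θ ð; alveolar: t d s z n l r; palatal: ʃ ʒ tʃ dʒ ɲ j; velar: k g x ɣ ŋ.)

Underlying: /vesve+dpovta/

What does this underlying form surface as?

Rule 1: /v/ after /s/ (voiceless) → [f]
Rule 1: /p/ after /d/ (voiced) → [b]
Rule 1: /t/ after /v/ (voiced) → [d]
After rule 1: vesfe+dbovda
Rule 2: no segment meets the rule's conditions; no change.

[vesfe+dbovda]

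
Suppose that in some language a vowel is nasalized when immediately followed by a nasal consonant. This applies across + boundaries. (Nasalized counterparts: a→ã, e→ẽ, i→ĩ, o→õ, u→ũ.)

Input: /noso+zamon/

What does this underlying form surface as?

[noso+zãmõn]

/a/ before nasal /m/ → [ã]
/o/ before nasal /n/ → [õ]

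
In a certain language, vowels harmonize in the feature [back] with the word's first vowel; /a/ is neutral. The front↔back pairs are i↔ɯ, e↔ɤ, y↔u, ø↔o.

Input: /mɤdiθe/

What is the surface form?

[mɤdɯθɤ]

/i/ harmonizes with /ɤ/ ([+back]) → [ɯ]
/e/ harmonizes with /ɤ/ ([+back]) → [ɤ]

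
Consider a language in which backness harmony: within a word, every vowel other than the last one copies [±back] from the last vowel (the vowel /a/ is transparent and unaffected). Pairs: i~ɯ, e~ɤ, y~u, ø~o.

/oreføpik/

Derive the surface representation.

[øreføpik]

/o/ harmonizes with /i/ ([-back]) → [ø]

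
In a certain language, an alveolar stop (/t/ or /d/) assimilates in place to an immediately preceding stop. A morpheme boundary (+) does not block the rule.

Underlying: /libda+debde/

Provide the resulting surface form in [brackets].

[libba+debbe]

/d/ after /b/ (labial) → [b]
/d/ after /b/ (labial) → [b]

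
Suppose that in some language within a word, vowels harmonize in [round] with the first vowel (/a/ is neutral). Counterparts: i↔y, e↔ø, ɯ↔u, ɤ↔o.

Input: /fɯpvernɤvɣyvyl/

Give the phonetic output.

[fɯpvernɤvɣivil]

/y/ harmonizes with /ɯ/ ([-round]) → [i]
/y/ harmonizes with /ɯ/ ([-round]) → [i]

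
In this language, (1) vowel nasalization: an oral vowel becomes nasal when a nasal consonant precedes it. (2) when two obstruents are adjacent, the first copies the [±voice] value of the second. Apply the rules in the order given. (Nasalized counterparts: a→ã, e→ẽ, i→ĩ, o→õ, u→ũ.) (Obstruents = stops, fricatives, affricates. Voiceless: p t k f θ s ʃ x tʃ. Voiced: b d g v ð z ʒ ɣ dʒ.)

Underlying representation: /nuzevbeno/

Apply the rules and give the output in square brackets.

[nũzevbenõ]

Rule 1: /u/ after nasal /n/ → [ũ]
Rule 1: /o/ after nasal /n/ → [õ]
After rule 1: nũzevbenõ
Rule 2: no segment meets the rule's conditions; no change.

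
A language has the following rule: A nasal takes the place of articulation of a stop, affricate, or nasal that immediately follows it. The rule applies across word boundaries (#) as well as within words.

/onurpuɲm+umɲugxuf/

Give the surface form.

[onurpumm+uɲɲugxuf]

/ɲ/ before /m/ (labial) → [m]
/m/ before /ɲ/ (palatal) → [ɲ]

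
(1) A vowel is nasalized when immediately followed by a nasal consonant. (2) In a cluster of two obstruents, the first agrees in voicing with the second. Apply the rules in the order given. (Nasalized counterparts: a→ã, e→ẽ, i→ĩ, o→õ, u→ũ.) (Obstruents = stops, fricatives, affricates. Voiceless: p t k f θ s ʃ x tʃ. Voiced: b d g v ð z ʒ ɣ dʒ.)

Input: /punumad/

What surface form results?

Rule 1: /u/ before nasal /n/ → [ũ]
Rule 1: /u/ before nasal /m/ → [ũ]
After rule 1: pũnũmad
Rule 2: no segment meets the rule's conditions; no change.

[pũnũmad]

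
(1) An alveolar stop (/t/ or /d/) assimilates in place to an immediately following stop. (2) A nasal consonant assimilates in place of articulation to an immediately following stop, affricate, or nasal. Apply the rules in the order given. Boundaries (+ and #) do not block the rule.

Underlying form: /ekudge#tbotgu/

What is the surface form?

[ekugge#pbokgu]

Rule 1: /d/ before /g/ (velar) → [g]
Rule 1: /t/ before /b/ (labial) → [p]
Rule 1: /t/ before /g/ (velar) → [k]
After rule 1: ekugge#pbokgu
Rule 2: no segment meets the rule's conditions; no change.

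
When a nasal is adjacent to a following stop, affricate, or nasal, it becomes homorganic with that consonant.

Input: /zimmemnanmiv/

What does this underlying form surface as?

[zimmennammiv]

/m/ before /n/ (alveolar) → [n]
/n/ before /m/ (labial) → [m]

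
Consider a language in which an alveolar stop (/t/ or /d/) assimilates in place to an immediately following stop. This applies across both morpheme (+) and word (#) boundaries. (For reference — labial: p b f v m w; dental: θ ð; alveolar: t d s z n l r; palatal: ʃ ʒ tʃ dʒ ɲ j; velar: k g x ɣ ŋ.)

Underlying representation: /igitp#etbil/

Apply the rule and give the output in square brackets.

[igipp#epbil]

/t/ before /p/ (labial) → [p]
/t/ before /b/ (labial) → [p]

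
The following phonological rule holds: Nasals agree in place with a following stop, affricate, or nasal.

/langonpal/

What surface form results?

/n/ before /g/ (velar) → [ŋ]
/n/ before /p/ (labial) → [m]

[laŋgompal]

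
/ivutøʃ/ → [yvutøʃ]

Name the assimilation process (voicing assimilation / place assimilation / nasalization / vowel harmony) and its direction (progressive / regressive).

vowel harmony, regressive

/i/→[y].
Vowels agree with the last vowel, so the harmony is regressive.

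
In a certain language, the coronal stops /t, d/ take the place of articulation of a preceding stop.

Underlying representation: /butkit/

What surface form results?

no segment meets the rule's conditions; no change.

[butkit]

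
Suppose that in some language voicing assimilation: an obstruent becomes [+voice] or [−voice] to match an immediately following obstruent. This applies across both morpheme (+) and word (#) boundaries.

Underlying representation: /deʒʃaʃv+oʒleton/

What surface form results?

[deʃʃaʒv+oʒleton]

/ʒ/ before /ʃ/ (voiceless) → [ʃ]
/ʃ/ before /v/ (voiced) → [ʒ]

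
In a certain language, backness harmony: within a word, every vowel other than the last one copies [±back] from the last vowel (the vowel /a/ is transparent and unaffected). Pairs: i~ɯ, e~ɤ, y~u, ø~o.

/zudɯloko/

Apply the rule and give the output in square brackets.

no segment meets the rule's conditions; no change.

[zudɯloko]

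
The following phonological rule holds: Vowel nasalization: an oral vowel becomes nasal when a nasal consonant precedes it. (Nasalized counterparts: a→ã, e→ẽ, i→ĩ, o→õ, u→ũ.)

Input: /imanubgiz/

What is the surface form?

/a/ after nasal /m/ → [ã]
/u/ after nasal /n/ → [ũ]

[imãnũbgiz]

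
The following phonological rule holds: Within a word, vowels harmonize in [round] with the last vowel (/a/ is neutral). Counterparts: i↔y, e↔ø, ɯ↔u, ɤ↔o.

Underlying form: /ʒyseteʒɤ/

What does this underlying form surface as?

[ʒiseteʒɤ]

/y/ harmonizes with /ɤ/ ([-round]) → [i]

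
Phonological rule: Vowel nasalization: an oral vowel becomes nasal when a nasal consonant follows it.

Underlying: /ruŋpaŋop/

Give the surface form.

[rũŋpãŋop]

/u/ before nasal /ŋ/ → [ũ]
/a/ before nasal /ŋ/ → [ã]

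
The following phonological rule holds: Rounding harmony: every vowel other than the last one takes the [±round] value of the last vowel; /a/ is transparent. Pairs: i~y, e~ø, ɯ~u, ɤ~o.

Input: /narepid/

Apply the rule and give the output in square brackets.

no segment meets the rule's conditions; no change.

[narepid]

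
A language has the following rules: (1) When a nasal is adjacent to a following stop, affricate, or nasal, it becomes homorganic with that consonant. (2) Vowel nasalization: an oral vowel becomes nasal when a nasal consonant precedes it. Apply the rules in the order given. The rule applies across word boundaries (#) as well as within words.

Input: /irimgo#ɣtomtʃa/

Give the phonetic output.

Rule 1: /m/ before /g/ (velar) → [ŋ]
Rule 1: /m/ before /tʃ/ (palatal) → [ɲ]
After rule 1: iriŋgo#ɣtoɲtʃa
Rule 2: no segment meets the rule's conditions; no change.

[iriŋgo#ɣtoɲtʃa]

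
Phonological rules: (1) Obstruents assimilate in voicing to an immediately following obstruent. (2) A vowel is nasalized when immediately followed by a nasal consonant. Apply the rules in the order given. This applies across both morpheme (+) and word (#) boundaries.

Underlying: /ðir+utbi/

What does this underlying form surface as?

[ðir+udbi]

Rule 1: /t/ before /b/ (voiced) → [d]
After rule 1: ðir+udbi
Rule 2: no segment meets the rule's conditions; no change.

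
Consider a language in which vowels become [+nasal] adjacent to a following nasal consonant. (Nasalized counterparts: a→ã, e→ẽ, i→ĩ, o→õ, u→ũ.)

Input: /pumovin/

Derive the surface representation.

/u/ before nasal /m/ → [ũ]
/i/ before nasal /n/ → [ĩ]

[pũmovĩn]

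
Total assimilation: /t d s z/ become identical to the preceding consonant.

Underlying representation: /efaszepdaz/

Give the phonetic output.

/z/ after /s/ → [s] (total assimilation)
/d/ after /p/ → [p] (total assimilation)

[efasseppaz]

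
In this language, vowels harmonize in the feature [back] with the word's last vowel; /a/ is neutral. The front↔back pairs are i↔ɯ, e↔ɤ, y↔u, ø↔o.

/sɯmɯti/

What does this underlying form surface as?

[simiti]

/ɯ/ harmonizes with /i/ ([-back]) → [i]
/ɯ/ harmonizes with /i/ ([-back]) → [i]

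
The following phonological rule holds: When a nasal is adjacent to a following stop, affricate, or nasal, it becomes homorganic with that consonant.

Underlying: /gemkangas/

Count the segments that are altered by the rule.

2

/m/ before /k/ (velar) → [ŋ]
/n/ before /g/ (velar) → [ŋ]
2 segments change.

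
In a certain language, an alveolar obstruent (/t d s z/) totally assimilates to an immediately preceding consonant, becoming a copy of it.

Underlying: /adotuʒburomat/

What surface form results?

no segment meets the rule's conditions; no change.

[adotuʒburomat]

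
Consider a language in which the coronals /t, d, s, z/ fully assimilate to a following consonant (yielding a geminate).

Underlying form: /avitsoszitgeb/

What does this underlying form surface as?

[avissozziggeb]

/t/ before /s/ → [s] (total assimilation)
/s/ before /z/ → [z] (total assimilation)
/t/ before /g/ → [g] (total assimilation)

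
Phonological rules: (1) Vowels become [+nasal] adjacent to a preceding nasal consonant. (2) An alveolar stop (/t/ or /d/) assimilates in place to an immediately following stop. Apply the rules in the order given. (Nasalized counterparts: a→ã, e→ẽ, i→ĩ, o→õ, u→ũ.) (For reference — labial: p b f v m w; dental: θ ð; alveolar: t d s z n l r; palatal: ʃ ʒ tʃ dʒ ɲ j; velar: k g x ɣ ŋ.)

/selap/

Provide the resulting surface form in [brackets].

[selap]

Rule 1: no segment meets the rule's conditions; no change.
After rule 1: selap
Rule 2: no segment meets the rule's conditions; no change.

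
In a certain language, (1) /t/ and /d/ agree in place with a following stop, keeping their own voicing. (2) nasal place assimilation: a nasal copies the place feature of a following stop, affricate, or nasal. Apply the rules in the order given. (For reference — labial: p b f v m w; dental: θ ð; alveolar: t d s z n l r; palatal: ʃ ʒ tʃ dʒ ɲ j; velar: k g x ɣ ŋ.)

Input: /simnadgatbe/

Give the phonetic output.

Rule 1: /d/ before /g/ (velar) → [g]
Rule 1: /t/ before /b/ (labial) → [p]
After rule 1: simnaggapbe
Rule 2: /m/ before /n/ (alveolar) → [n]

[sinnaggapbe]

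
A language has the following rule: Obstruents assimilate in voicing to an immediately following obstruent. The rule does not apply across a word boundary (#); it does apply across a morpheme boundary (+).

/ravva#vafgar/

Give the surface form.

[ravva#vavgar]

/f/ before /g/ (voiced) → [v]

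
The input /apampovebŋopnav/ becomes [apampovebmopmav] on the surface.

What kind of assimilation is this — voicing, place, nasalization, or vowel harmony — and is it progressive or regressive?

/ŋ/→[m] /n/→[m].
Each target copies a feature from the preceding segment, so the direction is progressive.

place assimilation, progressive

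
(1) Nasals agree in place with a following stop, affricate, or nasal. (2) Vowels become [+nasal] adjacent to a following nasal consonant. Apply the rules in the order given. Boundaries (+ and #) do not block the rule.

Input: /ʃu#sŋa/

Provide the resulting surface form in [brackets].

Rule 1: no segment meets the rule's conditions; no change.
After rule 1: ʃu#sŋa
Rule 2: no segment meets the rule's conditions; no change.

[ʃu#sŋa]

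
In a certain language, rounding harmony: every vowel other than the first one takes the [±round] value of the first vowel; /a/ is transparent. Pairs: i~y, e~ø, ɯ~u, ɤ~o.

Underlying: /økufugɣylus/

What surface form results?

[økufugɣylus]

no segment meets the rule's conditions; no change.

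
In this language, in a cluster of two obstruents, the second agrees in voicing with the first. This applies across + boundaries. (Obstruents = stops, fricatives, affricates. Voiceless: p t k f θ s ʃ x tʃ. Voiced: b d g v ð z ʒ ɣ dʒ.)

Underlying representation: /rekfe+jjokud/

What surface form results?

[rekfe+jjokud]

no segment meets the rule's conditions; no change.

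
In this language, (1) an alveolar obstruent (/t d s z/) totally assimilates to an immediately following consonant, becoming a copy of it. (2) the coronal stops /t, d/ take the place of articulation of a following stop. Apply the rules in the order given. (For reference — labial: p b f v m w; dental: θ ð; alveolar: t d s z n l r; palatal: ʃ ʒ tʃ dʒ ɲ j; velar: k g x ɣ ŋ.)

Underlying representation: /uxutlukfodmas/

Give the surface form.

[uxullukfommas]

Rule 1: /t/ before /l/ → [l] (total assimilation)
Rule 1: /d/ before /m/ → [m] (total assimilation)
After rule 1: uxullukfommas
Rule 2: no segment meets the rule's conditions; no change.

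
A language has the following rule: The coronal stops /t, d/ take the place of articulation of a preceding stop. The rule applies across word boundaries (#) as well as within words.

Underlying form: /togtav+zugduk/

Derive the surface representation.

[togkav+zugguk]

/t/ after /g/ (velar) → [k]
/d/ after /g/ (velar) → [g]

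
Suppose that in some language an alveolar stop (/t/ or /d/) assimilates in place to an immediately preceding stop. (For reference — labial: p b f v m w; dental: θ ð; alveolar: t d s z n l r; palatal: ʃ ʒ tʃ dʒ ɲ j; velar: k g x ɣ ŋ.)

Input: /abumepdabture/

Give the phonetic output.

[abumepbabpure]

/d/ after /p/ (labial) → [b]
/t/ after /b/ (labial) → [p]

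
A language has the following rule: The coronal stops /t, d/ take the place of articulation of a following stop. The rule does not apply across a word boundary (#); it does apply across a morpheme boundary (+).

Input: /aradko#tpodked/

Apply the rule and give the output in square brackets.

[aragko#ppogked]

/d/ before /k/ (velar) → [g]
/t/ before /p/ (labial) → [p]
/d/ before /k/ (velar) → [g]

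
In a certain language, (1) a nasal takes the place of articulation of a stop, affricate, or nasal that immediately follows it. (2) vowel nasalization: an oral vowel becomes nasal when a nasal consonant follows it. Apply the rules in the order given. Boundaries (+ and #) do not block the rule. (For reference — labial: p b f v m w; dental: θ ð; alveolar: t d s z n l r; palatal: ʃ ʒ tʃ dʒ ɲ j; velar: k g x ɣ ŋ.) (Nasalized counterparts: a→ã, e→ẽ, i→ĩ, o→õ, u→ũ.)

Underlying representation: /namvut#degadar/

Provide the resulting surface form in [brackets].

[nãmvut#degadar]

Rule 1: no segment meets the rule's conditions; no change.
After rule 1: namvut#degadar
Rule 2: /a/ before nasal /m/ → [ã]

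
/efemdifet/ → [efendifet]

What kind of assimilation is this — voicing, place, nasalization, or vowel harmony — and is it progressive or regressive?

place assimilation, regressive

/m/→[n].
Each target copies a feature from the following segment, so the direction is regressive.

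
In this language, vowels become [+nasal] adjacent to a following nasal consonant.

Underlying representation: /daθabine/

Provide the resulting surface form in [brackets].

[daθabĩne]

/i/ before nasal /n/ → [ĩ]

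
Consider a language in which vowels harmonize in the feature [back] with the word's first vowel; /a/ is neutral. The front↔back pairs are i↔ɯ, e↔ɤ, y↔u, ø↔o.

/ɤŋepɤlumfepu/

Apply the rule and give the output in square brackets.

[ɤŋɤpɤlumfɤpu]

/e/ harmonizes with /ɤ/ ([+back]) → [ɤ]
/e/ harmonizes with /ɤ/ ([+back]) → [ɤ]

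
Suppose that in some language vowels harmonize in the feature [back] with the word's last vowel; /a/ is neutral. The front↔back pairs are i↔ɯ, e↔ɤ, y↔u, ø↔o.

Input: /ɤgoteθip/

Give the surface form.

[egøteθip]

/ɤ/ harmonizes with /i/ ([-back]) → [e]
/o/ harmonizes with /i/ ([-back]) → [ø]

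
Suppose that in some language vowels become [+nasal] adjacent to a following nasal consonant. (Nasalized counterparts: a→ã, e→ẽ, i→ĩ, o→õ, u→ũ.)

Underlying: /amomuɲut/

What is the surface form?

/a/ before nasal /m/ → [ã]
/o/ before nasal /m/ → [õ]
/u/ before nasal /ɲ/ → [ũ]

[ãmõmũɲut]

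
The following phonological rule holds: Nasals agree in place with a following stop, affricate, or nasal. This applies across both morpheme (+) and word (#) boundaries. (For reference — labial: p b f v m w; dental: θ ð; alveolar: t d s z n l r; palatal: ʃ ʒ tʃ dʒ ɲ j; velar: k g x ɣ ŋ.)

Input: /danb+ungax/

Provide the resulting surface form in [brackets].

[damb+uŋgax]

/n/ before /b/ (labial) → [m]
/n/ before /g/ (velar) → [ŋ]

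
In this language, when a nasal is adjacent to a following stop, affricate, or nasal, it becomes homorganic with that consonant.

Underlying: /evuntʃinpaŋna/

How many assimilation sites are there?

3

/n/ before /tʃ/ (palatal) → [ɲ]
/n/ before /p/ (labial) → [m]
/ŋ/ before /n/ (alveolar) → [n]
3 segments change.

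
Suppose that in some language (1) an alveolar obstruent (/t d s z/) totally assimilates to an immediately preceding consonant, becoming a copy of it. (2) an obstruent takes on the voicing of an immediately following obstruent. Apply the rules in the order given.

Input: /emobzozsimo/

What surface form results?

Rule 1: /z/ after /b/ → [b] (total assimilation)
Rule 1: /s/ after /z/ → [z] (total assimilation)
After rule 1: emobbozzimo
Rule 2: no segment meets the rule's conditions; no change.

[emobbozzimo]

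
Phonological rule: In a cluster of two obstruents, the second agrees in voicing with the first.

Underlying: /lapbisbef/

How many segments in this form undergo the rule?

2

/b/ after /p/ (voiceless) → [p]
/b/ after /s/ (voiceless) → [p]
2 segments change.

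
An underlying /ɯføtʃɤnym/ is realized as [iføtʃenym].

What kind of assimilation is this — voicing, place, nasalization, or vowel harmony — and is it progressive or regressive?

/ɯ/→[i] /ɤ/→[e].
Vowels agree with the last vowel, so the harmony is regressive.

vowel harmony, regressive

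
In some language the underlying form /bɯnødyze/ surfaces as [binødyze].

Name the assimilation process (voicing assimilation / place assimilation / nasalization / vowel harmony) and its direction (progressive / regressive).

vowel harmony, regressive

/ɯ/→[i].
Vowels agree with the last vowel, so the harmony is regressive.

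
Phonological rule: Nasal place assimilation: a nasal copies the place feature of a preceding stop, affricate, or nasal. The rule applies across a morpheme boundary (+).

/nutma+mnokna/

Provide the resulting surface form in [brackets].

[nutna+mmokŋa]

/m/ after /t/ (alveolar) → [n]
/n/ after /m/ (labial) → [m]
/n/ after /k/ (velar) → [ŋ]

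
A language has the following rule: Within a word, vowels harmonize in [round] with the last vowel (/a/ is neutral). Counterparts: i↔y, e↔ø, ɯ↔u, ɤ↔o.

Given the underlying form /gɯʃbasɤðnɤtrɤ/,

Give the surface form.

no segment meets the rule's conditions; no change.

[gɯʃbasɤðnɤtrɤ]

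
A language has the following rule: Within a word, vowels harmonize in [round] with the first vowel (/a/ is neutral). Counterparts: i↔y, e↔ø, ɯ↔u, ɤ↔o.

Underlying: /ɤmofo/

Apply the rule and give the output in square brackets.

[ɤmɤfɤ]

/o/ harmonizes with /ɤ/ ([-round]) → [ɤ]
/o/ harmonizes with /ɤ/ ([-round]) → [ɤ]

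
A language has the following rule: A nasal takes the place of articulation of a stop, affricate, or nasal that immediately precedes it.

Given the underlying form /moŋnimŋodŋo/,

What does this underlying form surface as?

[moŋŋimmodno]

/n/ after /ŋ/ (velar) → [ŋ]
/ŋ/ after /m/ (labial) → [m]
/ŋ/ after /d/ (alveolar) → [n]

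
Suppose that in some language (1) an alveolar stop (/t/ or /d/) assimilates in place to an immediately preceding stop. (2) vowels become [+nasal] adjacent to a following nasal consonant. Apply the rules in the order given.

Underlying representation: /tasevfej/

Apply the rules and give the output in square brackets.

[tasevfej]

Rule 1: no segment meets the rule's conditions; no change.
After rule 1: tasevfej
Rule 2: no segment meets the rule's conditions; no change.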